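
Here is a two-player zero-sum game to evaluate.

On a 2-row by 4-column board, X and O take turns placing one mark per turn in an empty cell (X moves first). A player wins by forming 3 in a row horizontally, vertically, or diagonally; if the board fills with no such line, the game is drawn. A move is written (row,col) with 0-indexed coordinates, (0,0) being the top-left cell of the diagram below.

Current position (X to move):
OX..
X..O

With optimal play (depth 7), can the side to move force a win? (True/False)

p1 X@[OX../X..O]: (0,2)[OXX./X..O]+0* (0,3)[OX.X/X..O]+0 (1,1)[OX../XX.O]+0 (1,2)[OX../X.XO]+0
p2 O@[OXX./X..O]: (0,3)[OXXO/X..O]+0* (1,1)[OXX./XO.O]-1 (1,2)[OXX./X.OO]-1
p3 X@[OXXO/X..O]: (1,1)[OXXO/XX.O]+0* (1,2)[OXXO/X.XO]+0
p4 O@[OXXO/XX.O]: (1,2)[OXXO/XXOO]+0*
p5 X@[OXXO/XXOO] terminal +0; root [OX../X..O] d7

X winning at [OX../X..O]: False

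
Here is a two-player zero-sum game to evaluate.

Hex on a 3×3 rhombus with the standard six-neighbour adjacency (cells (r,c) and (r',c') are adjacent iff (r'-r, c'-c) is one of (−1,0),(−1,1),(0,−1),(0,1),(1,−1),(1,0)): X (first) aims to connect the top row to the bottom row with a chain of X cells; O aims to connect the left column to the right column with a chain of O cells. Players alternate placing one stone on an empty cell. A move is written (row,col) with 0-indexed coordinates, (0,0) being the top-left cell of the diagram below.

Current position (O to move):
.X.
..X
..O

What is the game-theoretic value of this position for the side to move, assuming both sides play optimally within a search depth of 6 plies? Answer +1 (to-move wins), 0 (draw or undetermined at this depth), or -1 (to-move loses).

value(.X./..X/..O, O) = +1

ply 1, O at .X./..X/..O | (0,0)=-1→OX./..X/..O; (0,2)=-1→.XO/..X/..O; (1,0)=-1→.X./O.X/..O; (1,1)=+1→.X./.OX/..O*; (2,0)=-1→.X./..X/O.O; (2,1)=-1→.X./..X/.OO
ply 2, X at .X./.OX/..O | (0,0)=-1→XX./.OX/..O*; (0,2)=-1→.XX/.OX/..O; (1,0)=-1→.X./XOX/..O; (2,0)=-1→.X./.OX/X.O; (2,1)=-1→.X./.OX/.XO
ply 3, O at XX./.OX/..O | (0,2)=+1→XXO/.OX/..O*; (1,0)=+1→XX./OOX/..O; (2,0)=+1→XX./.OX/O.O; (2,1)=+1→XX./.OX/.OO
ply 4, X at XXO/.OX/..O | (1,0)=-1→XXO/XOX/..O*; (2,0)=-1→XXO/.OX/X.O; (2,1)=-1→XXO/.OX/.XO
ply 5, O at XXO/XOX/..O | (2,0)=+1→XXO/XOX/O.O*; (2,1)=-1→XXO/XOX/.OO
ply 6: XXO/XOX/O.O is terminal -1 (X); from .X./..X/..O depth 6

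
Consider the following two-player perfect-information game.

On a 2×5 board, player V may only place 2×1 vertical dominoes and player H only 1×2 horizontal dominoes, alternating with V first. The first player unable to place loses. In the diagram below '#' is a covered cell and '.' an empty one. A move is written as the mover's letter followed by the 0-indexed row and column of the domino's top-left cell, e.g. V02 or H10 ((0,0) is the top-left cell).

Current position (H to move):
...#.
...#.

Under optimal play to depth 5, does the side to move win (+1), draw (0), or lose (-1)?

ply 1, H at ...#./...#. | H00=-1→##.#./...#.*; H01=-1→.###./...#.; H10=-1→...#./##.#.; H11=-1→...#./.###.
ply 2, V at ##.#./...#. | V02=+1→####./..##.*; V04=-1→##.##/...##
ply 3, H at ####./..##. | H10=-1→####./####.*
ply 4, V at ####./####. | V04=+1→#####/#####*
ply 5: #####/##### is terminal -1 (H); from ...#./...#. depth 5

value(...#./...#., H) = -1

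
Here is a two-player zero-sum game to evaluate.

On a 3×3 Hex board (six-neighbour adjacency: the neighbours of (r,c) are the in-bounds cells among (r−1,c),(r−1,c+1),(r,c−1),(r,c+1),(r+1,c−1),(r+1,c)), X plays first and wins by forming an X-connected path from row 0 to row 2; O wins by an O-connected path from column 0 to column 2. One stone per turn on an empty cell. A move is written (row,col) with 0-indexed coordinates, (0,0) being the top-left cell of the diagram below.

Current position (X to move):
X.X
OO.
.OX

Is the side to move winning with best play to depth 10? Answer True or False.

p1 X@[X.X/OO./.OX]: (0,1)[XXX/OO./.OX]-1 (1,2)[X.X/OOX/.OX]+1* (2,0)[X.X/OO./XOX]-1
p2 O@[X.X/OOX/.OX] terminal -1; root [X.X/OO./.OX] d10

X winning at [X.X/OO./.OX]: True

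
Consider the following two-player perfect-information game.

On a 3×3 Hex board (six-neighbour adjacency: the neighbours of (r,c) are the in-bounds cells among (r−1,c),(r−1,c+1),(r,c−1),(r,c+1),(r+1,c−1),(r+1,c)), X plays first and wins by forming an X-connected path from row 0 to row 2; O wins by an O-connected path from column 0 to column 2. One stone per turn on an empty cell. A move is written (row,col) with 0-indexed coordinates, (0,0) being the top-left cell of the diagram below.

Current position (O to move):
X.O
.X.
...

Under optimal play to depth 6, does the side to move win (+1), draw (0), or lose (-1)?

value(X.O/.X./..., O) = -1

[X.O/.X./...] O move#1: (0,1):-1/XOO/.X./...*, (1,0):-1/X.O/OX./..., (1,2):-1/X.O/.XO/..., (2,0):-1/X.O/.X./O.., (2,1):-1/X.O/.X./.O., (2,2):-1/X.O/.X./..O
[XOO/.X./...] X move#2: (1,0):+1/XOO/XX./...*, (1,2):-1/XOO/.XX/..., (2,0):-1/XOO/.X./X.., (2,1):-1/XOO/.X./.X., (2,2):-1/XOO/.X./..X
[XOO/XX./...] O move#3: (1,2):-1/XOO/XXO/...*, (2,0):-1/XOO/XX./O.., (2,1):-1/XOO/XX./.O., (2,2):-1/XOO/XX./..O
[XOO/XXO/...] X move#4: (2,0):+1/XOO/XXO/X..*, (2,1):+1/XOO/XXO/.X., (2,2):+1/XOO/XXO/..X
[XOO/XXO/X..] end (terminal -1, O#5); searched X.O/.X./... to 6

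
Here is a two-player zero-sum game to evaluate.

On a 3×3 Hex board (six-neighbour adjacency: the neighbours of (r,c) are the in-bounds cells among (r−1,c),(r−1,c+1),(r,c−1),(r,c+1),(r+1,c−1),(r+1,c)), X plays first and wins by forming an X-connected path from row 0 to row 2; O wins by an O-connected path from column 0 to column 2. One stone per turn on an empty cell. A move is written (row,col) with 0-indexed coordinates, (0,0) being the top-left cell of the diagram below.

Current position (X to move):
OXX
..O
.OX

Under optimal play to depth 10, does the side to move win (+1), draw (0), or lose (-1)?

value(OXX/..O/.OX, X) = +1

p1 X@[OXX/..O/.OX]: (1,0)[OXX/X.O/.OX]-1 (1,1)[OXX/.XO/.OX]-1 (2,0)[OXX/..O/XOX]+1*
p2 O@[OXX/..O/XOX]: (1,0)[OXX/O.O/XOX]-1* (1,1)[OXX/.OO/XOX]-1
p3 X@[OXX/O.O/XOX]: (1,1)[OXX/OXO/XOX]+1*
p4 O@[OXX/OXO/XOX] terminal -1; root [OXX/..O/.OX] d10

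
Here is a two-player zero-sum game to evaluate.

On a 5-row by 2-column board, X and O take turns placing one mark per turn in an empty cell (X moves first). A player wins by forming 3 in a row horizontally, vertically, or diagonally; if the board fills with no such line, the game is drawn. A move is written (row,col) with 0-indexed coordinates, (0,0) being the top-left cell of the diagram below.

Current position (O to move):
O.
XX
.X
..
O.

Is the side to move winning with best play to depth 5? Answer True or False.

O winning at [O./XX/.X/../O.]: False

p1 O@[O./XX/.X/../O.]: (0,1)[OO/XX/.X/../O.]-1* (2,0)[O./XX/OX/../O.]-1 (3,0)[O./XX/.X/O./O.]-1 (3,1)[O./XX/.X/.O/O.]-1 (4,1)[O./XX/.X/../OO]-1
p2 X@[OO/XX/.X/../O.]: (2,0)[OO/XX/XX/../O.]+1* (3,0)[OO/XX/.X/X./O.]+1 (3,1)[OO/XX/.X/.X/O.]+1 (4,1)[OO/XX/.X/../OX]+0
p3 O@[OO/XX/XX/../O.]: (3,0)[OO/XX/XX/O./O.]-1* (3,1)[OO/XX/XX/.O/O.]-1 (4,1)[OO/XX/XX/../OO]-1
p4 X@[OO/XX/XX/O./O.]: (3,1)[OO/XX/XX/OX/O.]+1* (4,1)[OO/XX/XX/O./OX]+0
p5 O@[OO/XX/XX/OX/O.] terminal -1; root [O./XX/.X/../O.] d5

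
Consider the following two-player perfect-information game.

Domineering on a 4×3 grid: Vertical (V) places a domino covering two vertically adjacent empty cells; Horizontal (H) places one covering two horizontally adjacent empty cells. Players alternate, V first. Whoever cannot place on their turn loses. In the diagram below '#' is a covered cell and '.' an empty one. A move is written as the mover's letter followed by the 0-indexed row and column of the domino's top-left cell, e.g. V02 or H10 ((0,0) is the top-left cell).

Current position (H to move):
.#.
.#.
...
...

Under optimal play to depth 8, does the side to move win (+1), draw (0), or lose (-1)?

p1 H@[.#./.#./.../...]: H20[.#./.#./##./...]-1* H21[.#./.#./.##/...]-1 H30[.#./.#./.../##.]-1 H31[.#./.#./.../.##]-1
p2 V@[.#./.#./##./...]: V00[##./##./##./...]+1* V02[.##/.##/##./...]+1 V12[.#./.##/###/...]+1 V22[.#./.#./###/..#]+1
p3 H@[##./##./##./...]: H30[##./##./##./##.]-1* H31[##./##./##./.##]-1
p4 V@[##./##./##./##.]: V02[###/###/##./##.]+1* V12[##./###/###/##.]+1 V22[##./##./###/###]+1
p5 H@[###/###/##./##.] terminal -1; root [.#./.#./.../...] d8

value(.#./.#./.../..., H) = -1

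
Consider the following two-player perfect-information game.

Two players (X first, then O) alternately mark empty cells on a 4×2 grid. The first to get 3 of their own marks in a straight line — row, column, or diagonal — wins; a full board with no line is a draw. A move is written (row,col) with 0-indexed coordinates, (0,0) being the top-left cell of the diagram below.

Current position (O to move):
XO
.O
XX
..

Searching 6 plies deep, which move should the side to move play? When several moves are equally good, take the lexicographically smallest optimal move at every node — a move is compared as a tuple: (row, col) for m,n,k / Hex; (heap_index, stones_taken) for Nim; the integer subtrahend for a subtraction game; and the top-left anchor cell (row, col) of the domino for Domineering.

O's best at [XO/.O/XX/..]: (1,0)

p1 O@[XO/.O/XX/..]: (1,0)[XO/OO/XX/..]+0* (3,0)[XO/.O/XX/O.]-1 (3,1)[XO/.O/XX/.O]-1
p2 X@[XO/OO/XX/..]: (3,0)[XO/OO/XX/X.]+0* (3,1)[XO/OO/XX/.X]+0
p3 O@[XO/OO/XX/X.]: (3,1)[XO/OO/XX/XO]+0*
p4 X@[XO/OO/XX/XO] terminal +0; root [XO/.O/XX/..] d6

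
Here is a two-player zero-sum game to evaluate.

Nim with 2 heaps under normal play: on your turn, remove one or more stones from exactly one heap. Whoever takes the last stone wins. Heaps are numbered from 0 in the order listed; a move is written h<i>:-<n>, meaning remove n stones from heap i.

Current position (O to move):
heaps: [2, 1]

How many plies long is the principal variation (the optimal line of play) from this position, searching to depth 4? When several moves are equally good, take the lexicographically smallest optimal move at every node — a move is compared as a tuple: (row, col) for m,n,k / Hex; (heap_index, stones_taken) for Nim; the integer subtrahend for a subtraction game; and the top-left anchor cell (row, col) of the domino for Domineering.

ply 1, O at (2,1) | h0:-1=+1→(1,1)*; h0:-2=-1→(0,1); h1:-1=-1→(2,0)
ply 2, X at (1,1) | h0:-1=-1→(0,1)*; h1:-1=-1→(1,0)
ply 3, O at (0,1) | h1:-1=+1→(0,0)*
ply 4: (0,0) is terminal -1 (X); from (2,1) depth 4

PV length from [(2,1)]: 3 plies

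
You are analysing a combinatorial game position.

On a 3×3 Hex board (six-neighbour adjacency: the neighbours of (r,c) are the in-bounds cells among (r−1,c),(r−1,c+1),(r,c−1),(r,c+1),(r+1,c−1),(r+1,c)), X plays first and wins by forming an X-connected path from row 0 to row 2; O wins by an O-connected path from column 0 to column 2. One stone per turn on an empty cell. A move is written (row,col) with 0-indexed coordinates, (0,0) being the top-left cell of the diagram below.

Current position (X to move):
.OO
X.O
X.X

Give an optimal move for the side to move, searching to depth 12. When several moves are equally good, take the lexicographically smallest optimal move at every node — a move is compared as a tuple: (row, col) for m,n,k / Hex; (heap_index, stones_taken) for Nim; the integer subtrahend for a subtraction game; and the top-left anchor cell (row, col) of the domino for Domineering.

X's best at [.OO/X.O/X.X]: (0,0)

p1 X@[.OO/X.O/X.X]: (0,0)[XOO/X.O/X.X]+1* (1,1)[.OO/XXO/X.X]-1 (2,1)[.OO/X.O/XXX]-1
p2 O@[XOO/X.O/X.X] terminal -1; root [.OO/X.O/X.X] d12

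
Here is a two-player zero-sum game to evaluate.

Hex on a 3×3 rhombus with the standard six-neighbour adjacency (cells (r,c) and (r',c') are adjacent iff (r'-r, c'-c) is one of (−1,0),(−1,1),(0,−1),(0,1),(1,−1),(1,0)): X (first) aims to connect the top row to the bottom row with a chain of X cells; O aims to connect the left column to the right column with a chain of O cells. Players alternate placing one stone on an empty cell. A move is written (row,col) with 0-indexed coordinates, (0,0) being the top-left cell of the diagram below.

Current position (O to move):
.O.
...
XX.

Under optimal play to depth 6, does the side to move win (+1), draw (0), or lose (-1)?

[.O./.../XX.] O move#1: (0,0):-1/OO./.../XX., (0,2):+1/.OO/.../XX.*, (1,0):-1/.O./O../XX., (1,1):+1/.O./.O./XX., (1,2):+1/.O./..O/XX., (2,2):-1/.O./.../XXO
[.OO/.../XX.] X move#2: (0,0):-1/XOO/.../XX.*, (1,0):-1/.OO/X../XX., (1,1):-1/.OO/.X./XX., (1,2):-1/.OO/..X/XX., (2,2):-1/.OO/.../XXX
[XOO/.../XX.] O move#3: (1,0):+1/XOO/O../XX.*, (1,1):-1/XOO/.O./XX., (1,2):-1/XOO/..O/XX., (2,2):-1/XOO/.../XXO
[XOO/O../XX.] end (terminal -1, X#4); searched .O./.../XX. to 6

value(.O./.../XX., O) = +1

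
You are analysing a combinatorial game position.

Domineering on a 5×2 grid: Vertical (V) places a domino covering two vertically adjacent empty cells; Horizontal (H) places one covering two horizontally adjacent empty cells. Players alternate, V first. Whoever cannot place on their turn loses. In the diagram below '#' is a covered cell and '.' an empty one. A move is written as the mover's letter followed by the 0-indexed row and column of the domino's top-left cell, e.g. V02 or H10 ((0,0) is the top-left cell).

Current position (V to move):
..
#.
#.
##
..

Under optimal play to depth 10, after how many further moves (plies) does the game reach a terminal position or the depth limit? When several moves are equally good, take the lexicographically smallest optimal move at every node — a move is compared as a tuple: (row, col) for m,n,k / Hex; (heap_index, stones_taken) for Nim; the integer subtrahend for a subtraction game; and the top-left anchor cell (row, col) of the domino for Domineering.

PV length from [../#./#./##/..]: 2 plies

ply 1, V at ../#./#./##/.. | V01=-1→.#/##/#./##/..*; V11=-1→../##/##/##/..
ply 2, H at .#/##/#./##/.. | H40=+1→.#/##/#./##/##*
ply 3: .#/##/#./##/## is terminal -1 (V); from ../#./#./##/.. depth 10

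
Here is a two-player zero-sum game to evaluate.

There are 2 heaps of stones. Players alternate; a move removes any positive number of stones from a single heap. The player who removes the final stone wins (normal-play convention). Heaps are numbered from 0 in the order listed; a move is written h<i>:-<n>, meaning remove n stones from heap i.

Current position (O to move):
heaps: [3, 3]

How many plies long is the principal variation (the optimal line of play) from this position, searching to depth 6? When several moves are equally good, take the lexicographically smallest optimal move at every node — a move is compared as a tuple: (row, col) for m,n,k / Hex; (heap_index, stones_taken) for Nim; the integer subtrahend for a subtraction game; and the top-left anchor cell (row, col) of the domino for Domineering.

[(3,3)] O move#1: h0:-1:-1/(2,3)*, h0:-2:-1/(1,3), h0:-3:-1/(0,3), h1:-1:-1/(3,2), h1:-2:-1/(3,1), h1:-3:-1/(3,0)
[(2,3)] X move#2: h0:-1:-1/(1,3), h0:-2:-1/(0,3), h1:-1:+1/(2,2)*, h1:-2:-1/(2,1), h1:-3:-1/(2,0)
[(2,2)] O move#3: h0:-1:-1/(1,2)*, h0:-2:-1/(0,2), h1:-1:-1/(2,1), h1:-2:-1/(2,0)
[(1,2)] X move#4: h0:-1:-1/(0,2), h1:-1:+1/(1,1)*, h1:-2:-1/(1,0)
[(1,1)] O move#5: h0:-1:-1/(0,1)*, h1:-1:-1/(1,0)
[(0,1)] X move#6: h1:-1:+1/(0,0)*
[(0,0)] end (terminal -1, O#7); searched (3,3) to 6

PV length from [(3,3)]: 6 plies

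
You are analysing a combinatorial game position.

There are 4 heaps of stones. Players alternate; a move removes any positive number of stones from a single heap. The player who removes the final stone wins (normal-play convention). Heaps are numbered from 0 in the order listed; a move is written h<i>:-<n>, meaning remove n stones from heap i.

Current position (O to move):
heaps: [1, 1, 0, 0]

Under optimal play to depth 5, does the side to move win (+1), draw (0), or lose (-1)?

[(1,1,0,0)] O move#1: h0:-1:-1/(0,1,0,0)*, h1:-1:-1/(1,0,0,0)
[(0,1,0,0)] X move#2: h1:-1:+1/(0,0,0,0)*
[(0,0,0,0)] end (terminal -1, O#3); searched (1,1,0,0) to 5

value((1,1,0,0), O) = -1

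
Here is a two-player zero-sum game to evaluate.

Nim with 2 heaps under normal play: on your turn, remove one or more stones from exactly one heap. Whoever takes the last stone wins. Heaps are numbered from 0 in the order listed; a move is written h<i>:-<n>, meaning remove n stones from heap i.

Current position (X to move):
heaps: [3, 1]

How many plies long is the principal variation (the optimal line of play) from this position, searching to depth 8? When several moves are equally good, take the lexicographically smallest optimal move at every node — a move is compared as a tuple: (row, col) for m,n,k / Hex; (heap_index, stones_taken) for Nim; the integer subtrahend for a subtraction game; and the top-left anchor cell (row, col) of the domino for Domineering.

[(3,1)] X move#1: h0:-1:-1/(2,1), h0:-2:+1/(1,1)*, h0:-3:-1/(0,1), h1:-1:-1/(3,0)
[(1,1)] O move#2: h0:-1:-1/(0,1)*, h1:-1:-1/(1,0)
[(0,1)] X move#3: h1:-1:+1/(0,0)*
[(0,0)] end (terminal -1, O#4); searched (3,1) to 8

PV length from [(3,1)]: 3 plies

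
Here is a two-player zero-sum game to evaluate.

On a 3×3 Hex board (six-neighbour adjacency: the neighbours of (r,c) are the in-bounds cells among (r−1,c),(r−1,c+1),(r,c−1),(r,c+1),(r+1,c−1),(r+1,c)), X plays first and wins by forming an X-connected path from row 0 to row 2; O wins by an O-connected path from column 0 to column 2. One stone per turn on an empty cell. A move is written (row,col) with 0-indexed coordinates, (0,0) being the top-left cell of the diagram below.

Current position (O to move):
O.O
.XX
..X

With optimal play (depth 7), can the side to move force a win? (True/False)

[O.O/.XX/..X] O move#1: (0,1):+1/OOO/.XX/..X*, (1,0):-1/O.O/OXX/..X, (2,0):-1/O.O/.XX/O.X, (2,1):-1/O.O/.XX/.OX
[OOO/.XX/..X] end (terminal -1, X#2); searched O.O/.XX/..X to 7

O winning at [O.O/.XX/..X]: True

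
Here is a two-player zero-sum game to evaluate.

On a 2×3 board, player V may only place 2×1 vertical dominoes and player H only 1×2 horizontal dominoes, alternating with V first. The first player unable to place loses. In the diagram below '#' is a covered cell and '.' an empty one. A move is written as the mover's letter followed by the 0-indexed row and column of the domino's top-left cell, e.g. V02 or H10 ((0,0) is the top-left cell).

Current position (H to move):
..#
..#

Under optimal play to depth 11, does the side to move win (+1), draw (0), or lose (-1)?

value(..#/..#, H) = +1

ply 1, H at ..#/..# | H00=+1→###/..#*; H10=+1→..#/###
ply 2: ###/..# is terminal -1 (V); from ..#/..# depth 11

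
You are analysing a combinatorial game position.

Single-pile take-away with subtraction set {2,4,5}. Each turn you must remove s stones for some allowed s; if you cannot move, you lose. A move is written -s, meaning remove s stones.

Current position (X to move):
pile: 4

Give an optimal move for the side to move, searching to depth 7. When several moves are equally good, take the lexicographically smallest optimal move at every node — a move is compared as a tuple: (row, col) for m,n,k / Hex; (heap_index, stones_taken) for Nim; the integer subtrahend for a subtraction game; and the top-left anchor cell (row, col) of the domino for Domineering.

ply 1, X at 4 | -2=-1→2; -4=+1→0*
ply 2: 0 is terminal -1 (O); from 4 depth 7

X's best at [4]: -4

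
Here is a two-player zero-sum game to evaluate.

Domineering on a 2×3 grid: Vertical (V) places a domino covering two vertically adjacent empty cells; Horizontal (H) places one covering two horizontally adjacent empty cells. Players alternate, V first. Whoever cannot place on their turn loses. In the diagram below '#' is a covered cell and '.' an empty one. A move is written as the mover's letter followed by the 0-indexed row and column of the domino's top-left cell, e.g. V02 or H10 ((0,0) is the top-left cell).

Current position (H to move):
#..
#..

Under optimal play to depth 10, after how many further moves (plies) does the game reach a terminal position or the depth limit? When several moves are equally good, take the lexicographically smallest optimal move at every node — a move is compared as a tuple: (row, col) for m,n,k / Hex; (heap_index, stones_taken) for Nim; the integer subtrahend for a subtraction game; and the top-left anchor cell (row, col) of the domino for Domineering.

p1 H@[#../#..]: H01[###/#..]+1* H11[#../###]+1
p2 V@[###/#..] terminal -1; root [#../#..] d10

PV length from [#../#..]: 1 ply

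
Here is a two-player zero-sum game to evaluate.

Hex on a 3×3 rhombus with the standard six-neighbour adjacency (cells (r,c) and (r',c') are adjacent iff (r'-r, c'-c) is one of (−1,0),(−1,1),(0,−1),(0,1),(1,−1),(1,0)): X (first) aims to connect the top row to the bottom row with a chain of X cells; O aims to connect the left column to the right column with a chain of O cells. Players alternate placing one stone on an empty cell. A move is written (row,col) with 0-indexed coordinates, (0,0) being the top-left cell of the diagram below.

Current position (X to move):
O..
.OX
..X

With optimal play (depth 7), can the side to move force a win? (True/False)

X winning at [O../.OX/..X]: True

p1 X@[O../.OX/..X]: (0,1)[OX./.OX/..X]-1 (0,2)[O.X/.OX/..X]+1* (1,0)[O../XOX/..X]-1 (2,0)[O../.OX/X.X]-1 (2,1)[O../.OX/.XX]-1
p2 O@[O.X/.OX/..X] terminal -1; root [O../.OX/..X] d7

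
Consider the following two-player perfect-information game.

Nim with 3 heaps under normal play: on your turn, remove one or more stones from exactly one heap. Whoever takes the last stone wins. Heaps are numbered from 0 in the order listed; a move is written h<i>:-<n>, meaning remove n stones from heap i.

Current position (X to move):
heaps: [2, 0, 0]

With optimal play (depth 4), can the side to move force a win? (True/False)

[(2,0,0)] X move#1: h0:-1:-1/(1,0,0), h0:-2:+1/(0,0,0)*
[(0,0,0)] end (terminal -1, O#2); searched (2,0,0) to 4

X winning at [(2,0,0)]: True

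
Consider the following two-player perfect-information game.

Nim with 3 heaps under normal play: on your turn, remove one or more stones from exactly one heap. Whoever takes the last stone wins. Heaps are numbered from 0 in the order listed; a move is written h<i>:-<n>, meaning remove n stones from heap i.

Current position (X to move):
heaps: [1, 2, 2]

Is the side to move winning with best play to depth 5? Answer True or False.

ply 1, X at (1,2,2) | h0:-1=+1→(0,2,2)*; h1:-1=-1→(1,1,2); h1:-2=-1→(1,0,2); h2:-1=-1→(1,2,1); h2:-2=-1→(1,2,0)
ply 2, O at (0,2,2) | h1:-1=-1→(0,1,2)*; h1:-2=-1→(0,0,2); h2:-1=-1→(0,2,1); h2:-2=-1→(0,2,0)
ply 3, X at (0,1,2) | h1:-1=-1→(0,0,2); h2:-1=+1→(0,1,1)*; h2:-2=-1→(0,1,0)
ply 4, O at (0,1,1) | h1:-1=-1→(0,0,1)*; h2:-1=-1→(0,1,0)
ply 5, X at (0,0,1) | h2:-1=+1→(0,0,0)*
ply 6: (0,0,0) is terminal -1 (O); from (1,2,2) depth 5

X winning at [(1,2,2)]: True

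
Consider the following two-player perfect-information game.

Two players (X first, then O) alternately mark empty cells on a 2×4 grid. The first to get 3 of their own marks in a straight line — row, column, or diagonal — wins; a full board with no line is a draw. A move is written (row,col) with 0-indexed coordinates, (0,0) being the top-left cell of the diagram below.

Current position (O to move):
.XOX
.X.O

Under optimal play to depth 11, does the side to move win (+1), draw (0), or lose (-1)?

p1 O@[.XOX/.X.O]: (0,0)[OXOX/.X.O]+0* (1,0)[.XOX/OX.O]+0 (1,2)[.XOX/.XOO]+0
p2 X@[OXOX/.X.O]: (1,0)[OXOX/XX.O]+0* (1,2)[OXOX/.XXO]+0
p3 O@[OXOX/XX.O]: (1,2)[OXOX/XXOO]+0*
p4 X@[OXOX/XXOO] terminal +0; root [.XOX/.X.O] d11

value(.XOX/.X.O, O) = 0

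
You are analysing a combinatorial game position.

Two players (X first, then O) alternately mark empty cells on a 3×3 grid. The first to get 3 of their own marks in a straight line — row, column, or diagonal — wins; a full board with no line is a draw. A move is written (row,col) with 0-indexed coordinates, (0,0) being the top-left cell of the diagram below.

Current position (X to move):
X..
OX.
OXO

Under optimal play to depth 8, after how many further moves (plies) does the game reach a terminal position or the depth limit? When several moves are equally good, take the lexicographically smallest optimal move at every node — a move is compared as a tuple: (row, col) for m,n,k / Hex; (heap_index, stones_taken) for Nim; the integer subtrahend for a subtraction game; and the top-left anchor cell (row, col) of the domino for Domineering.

[X../OX./OXO] X move#1: (0,1):+1/XX./OX./OXO*, (0,2):+0/X.X/OX./OXO, (1,2):+0/X../OXX/OXO
[XX./OX./OXO] end (terminal -1, O#2); searched X../OX./OXO to 8

PV length from [X../OX./OXO]: 1 ply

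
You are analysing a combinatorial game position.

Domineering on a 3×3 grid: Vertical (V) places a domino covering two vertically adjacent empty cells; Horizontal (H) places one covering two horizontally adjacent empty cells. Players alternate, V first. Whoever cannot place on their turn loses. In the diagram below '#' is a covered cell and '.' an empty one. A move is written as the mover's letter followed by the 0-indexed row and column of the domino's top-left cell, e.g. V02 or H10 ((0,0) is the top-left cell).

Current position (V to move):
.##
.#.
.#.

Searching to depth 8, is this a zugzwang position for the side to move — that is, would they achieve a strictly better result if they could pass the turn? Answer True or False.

zugzwang(.##/.#./.#., V) = False

ply 1, V at .##/.#./.#. | V00=+1→###/##./.#.*; V10=+1→.##/##./##.; V12=+1→.##/.##/.##
ply 2: ###/##./.#. is terminal -1 (H); from .##/.#./.#. depth 8
suppose V passes — search the same position with H to move:
pass> ply 1: .##/.#./.#. is terminal -1 (H); from .##/.#./.#. depth 8
for V: play +1, pass +1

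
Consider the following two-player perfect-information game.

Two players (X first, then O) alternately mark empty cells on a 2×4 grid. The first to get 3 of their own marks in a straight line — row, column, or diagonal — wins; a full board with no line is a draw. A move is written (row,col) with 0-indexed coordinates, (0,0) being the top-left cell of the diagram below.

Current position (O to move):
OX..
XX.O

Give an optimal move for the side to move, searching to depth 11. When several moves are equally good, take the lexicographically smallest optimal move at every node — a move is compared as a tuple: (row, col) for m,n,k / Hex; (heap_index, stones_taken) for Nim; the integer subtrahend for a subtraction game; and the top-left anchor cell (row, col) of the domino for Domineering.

p1 O@[OX../XX.O]: (0,2)[OXO./XX.O]-1 (0,3)[OX.O/XX.O]-1 (1,2)[OX../XXOO]+0*
p2 X@[OX../XXOO]: (0,2)[OXX./XXOO]+0* (0,3)[OX.X/XXOO]+0
p3 O@[OXX./XXOO]: (0,3)[OXXO/XXOO]+0*
p4 X@[OXXO/XXOO] terminal +0; root [OX../XX.O] d11

O's best at [OX../XX.O]: (1,2)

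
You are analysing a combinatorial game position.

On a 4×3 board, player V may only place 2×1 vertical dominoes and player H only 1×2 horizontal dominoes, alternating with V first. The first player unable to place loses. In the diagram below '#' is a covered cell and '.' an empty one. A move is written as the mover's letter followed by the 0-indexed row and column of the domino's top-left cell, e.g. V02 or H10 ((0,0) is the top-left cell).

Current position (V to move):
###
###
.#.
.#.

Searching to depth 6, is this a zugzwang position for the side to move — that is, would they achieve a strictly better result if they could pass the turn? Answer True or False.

zugzwang(###/###/.#./.#., V) = False

p1 V@[###/###/.#./.#.]: V20[###/###/##./##.]+1* V22[###/###/.##/.##]+1
p2 H@[###/###/##./##.] terminal -1; root [###/###/.#./.#.] d6
pass branch (H moves first from the same position):
  | p1 H@[###/###/.#./.#.] terminal -1; root [###/###/.#./.#.] d6
V moving scores +1; V passing scores +1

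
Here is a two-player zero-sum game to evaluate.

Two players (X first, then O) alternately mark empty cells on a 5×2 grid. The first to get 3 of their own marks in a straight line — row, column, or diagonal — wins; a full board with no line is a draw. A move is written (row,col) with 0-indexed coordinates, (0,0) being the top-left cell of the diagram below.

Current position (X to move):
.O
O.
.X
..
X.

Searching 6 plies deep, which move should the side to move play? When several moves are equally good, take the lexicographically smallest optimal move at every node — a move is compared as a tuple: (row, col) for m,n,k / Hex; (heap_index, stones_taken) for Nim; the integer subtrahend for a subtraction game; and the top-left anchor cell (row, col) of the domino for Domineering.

X's best at [.O/O./.X/../X.]: (2,0)

ply 1, X at .O/O./.X/../X. | (0,0)=+0→XO/O./.X/../X.; (1,1)=+0→.O/OX/.X/../X.; (2,0)=+1→.O/O./XX/../X.*; (3,0)=+0→.O/O./.X/X./X.; (3,1)=+1→.O/O./.X/.X/X.; (4,1)=+0→.O/O./.X/../XX
ply 2, O at .O/O./XX/../X. | (0,0)=-1→OO/O./XX/../X.*; (1,1)=-1→.O/OO/XX/../X.; (3,0)=-1→.O/O./XX/O./X.; (3,1)=-1→.O/O./XX/.O/X.; (4,1)=-1→.O/O./XX/../XO
ply 3, X at OO/O./XX/../X. | (1,1)=+1→OO/OX/XX/../X.*; (3,0)=+1→OO/O./XX/X./X.; (3,1)=+1→OO/O./XX/.X/X.; (4,1)=+1→OO/O./XX/../XX
ply 4, O at OO/OX/XX/../X. | (3,0)=-1→OO/OX/XX/O./X.*; (3,1)=-1→OO/OX/XX/.O/X.; (4,1)=-1→OO/OX/XX/../XO
ply 5, X at OO/OX/XX/O./X. | (3,1)=+1→OO/OX/XX/OX/X.*; (4,1)=+0→OO/OX/XX/O./XX
ply 6: OO/OX/XX/OX/X. is terminal -1 (O); from .O/O./.X/../X. depth 6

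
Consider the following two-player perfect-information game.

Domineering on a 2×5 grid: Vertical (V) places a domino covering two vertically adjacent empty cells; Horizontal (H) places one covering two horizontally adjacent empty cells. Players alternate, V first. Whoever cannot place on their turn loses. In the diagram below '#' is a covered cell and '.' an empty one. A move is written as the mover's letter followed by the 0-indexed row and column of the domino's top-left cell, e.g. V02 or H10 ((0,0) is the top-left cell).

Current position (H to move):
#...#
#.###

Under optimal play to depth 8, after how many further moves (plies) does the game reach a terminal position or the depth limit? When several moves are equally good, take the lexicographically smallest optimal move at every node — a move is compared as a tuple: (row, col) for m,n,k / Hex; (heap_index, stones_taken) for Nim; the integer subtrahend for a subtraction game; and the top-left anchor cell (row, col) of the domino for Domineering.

PV length from [#...#/#.###]: 1 ply

[#...#/#.###] H move#1: H01:+1/###.#/#.###*, H02:-1/#.###/#.###
[###.#/#.###] end (terminal -1, V#2); searched #...#/#.### to 8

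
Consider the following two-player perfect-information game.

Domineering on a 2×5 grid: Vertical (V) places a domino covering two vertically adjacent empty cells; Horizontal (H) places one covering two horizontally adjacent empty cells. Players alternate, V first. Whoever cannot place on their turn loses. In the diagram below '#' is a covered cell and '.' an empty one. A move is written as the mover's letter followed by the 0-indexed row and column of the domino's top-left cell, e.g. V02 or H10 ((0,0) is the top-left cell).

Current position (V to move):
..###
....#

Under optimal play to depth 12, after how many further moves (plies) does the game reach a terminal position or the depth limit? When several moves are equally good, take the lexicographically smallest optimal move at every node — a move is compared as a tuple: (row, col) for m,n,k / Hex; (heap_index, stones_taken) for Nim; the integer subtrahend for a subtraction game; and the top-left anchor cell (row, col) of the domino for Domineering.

ply 1, V at ..###/....# | V00=-1→#.###/#...#; V01=+1→.####/.#..#*
ply 2, H at .####/.#..# | H12=-1→.####/.####*
ply 3, V at .####/.#### | V00=+1→#####/#####*
ply 4: #####/##### is terminal -1 (H); from ..###/....# depth 12

PV length from [..###/....#]: 3 plies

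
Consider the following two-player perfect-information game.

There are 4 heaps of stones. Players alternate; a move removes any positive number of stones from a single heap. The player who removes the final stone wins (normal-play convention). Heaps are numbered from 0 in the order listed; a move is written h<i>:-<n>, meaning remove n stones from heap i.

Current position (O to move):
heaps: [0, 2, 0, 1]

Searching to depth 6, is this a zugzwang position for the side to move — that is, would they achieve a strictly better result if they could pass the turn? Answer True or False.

zugzwang((0,2,0,1), O) = False

ply 1, O at (0,2,0,1) | h1:-1=+1→(0,1,0,1)*; h1:-2=-1→(0,0,0,1); h3:-1=-1→(0,2,0,0)
ply 2, X at (0,1,0,1) | h1:-1=-1→(0,0,0,1)*; h3:-1=-1→(0,1,0,0)
ply 3, O at (0,0,0,1) | h3:-1=+1→(0,0,0,0)*
ply 4: (0,0,0,0) is terminal -1 (X); from (0,2,0,1) depth 6
suppose O passes — search the same position with X to move:
pass> ply 1, X at (0,2,0,1) | h1:-1=+1→(0,1,0,1)*; h1:-2=-1→(0,0,0,1); h3:-1=-1→(0,2,0,0)
pass> ply 2, O at (0,1,0,1) | h1:-1=-1→(0,0,0,1)*; h3:-1=-1→(0,1,0,0)
pass> ply 3, X at (0,0,0,1) | h3:-1=+1→(0,0,0,0)*
pass> ply 4: (0,0,0,0) is terminal -1 (O); from (0,2,0,1) depth 6
for O: play +1, pass -1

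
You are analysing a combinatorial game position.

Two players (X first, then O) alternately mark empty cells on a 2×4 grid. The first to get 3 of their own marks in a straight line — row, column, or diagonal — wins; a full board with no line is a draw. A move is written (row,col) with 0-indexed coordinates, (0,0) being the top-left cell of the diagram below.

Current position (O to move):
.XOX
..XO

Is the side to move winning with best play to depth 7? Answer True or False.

O winning at [.XOX/..XO]: False

p1 O@[.XOX/..XO]: (0,0)[OXOX/..XO]+0* (1,0)[.XOX/O.XO]+0 (1,1)[.XOX/.OXO]+0
p2 X@[OXOX/..XO]: (1,0)[OXOX/X.XO]+0* (1,1)[OXOX/.XXO]+0
p3 O@[OXOX/X.XO]: (1,1)[OXOX/XOXO]+0*
p4 X@[OXOX/XOXO] terminal +0; root [.XOX/..XO] d7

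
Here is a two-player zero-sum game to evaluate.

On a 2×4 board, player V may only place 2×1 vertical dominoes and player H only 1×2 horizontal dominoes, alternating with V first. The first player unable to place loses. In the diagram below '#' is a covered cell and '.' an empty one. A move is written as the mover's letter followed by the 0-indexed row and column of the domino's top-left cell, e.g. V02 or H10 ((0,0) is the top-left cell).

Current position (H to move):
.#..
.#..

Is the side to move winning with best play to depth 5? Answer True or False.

[.#../.#..] H move#1: H02:+1/.###/.#..*, H12:+1/.#../.###
[.###/.#..] V move#2: V00:-1/####/##..*
[####/##..] H move#3: H12:+1/####/####*
[####/####] end (terminal -1, V#4); searched .#../.#.. to 5

H winning at [.#../.#..]: True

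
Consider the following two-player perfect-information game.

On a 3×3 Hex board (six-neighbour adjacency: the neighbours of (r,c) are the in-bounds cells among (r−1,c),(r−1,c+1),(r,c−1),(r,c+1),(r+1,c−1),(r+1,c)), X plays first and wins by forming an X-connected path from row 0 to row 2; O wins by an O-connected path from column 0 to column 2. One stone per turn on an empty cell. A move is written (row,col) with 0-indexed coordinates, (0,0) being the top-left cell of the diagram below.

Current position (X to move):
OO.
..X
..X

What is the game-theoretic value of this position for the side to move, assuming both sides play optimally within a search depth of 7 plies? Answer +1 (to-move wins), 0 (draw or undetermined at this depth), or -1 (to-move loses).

p1 X@[OO./..X/..X]: (0,2)[OOX/..X/..X]+1* (1,0)[OO./X.X/..X]-1 (1,1)[OO./.XX/..X]-1 (2,0)[OO./..X/X.X]-1 (2,1)[OO./..X/.XX]-1
p2 O@[OOX/..X/..X] terminal -1; root [OO./..X/..X] d7

value(OO./..X/..X, X) = +1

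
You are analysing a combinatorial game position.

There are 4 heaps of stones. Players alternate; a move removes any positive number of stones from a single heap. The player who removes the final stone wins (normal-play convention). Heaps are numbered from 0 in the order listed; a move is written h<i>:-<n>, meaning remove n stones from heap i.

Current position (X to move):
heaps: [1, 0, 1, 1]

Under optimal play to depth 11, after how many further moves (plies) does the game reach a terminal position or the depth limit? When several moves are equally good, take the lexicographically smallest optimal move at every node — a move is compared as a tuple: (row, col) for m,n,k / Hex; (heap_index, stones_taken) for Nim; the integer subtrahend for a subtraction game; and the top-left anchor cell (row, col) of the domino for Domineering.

ply 1, X at (1,0,1,1) | h0:-1=+1→(0,0,1,1)*; h2:-1=+1→(1,0,0,1); h3:-1=+1→(1,0,1,0)
ply 2, O at (0,0,1,1) | h2:-1=-1→(0,0,0,1)*; h3:-1=-1→(0,0,1,0)
ply 3, X at (0,0,0,1) | h3:-1=+1→(0,0,0,0)*
ply 4: (0,0,0,0) is terminal -1 (O); from (1,0,1,1) depth 11

PV length from [(1,0,1,1)]: 3 plies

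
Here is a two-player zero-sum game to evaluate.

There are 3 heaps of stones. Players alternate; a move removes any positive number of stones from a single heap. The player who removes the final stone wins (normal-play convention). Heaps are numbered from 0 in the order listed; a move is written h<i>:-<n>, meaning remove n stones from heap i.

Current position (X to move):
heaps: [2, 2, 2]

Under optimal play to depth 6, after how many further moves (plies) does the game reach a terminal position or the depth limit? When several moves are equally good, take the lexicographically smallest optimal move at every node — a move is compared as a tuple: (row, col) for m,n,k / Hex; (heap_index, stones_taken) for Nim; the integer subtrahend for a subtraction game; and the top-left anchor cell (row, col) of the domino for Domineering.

PV length from [(2,2,2)]: 5 plies

ply 1, X at (2,2,2) | h0:-1=-1→(1,2,2); h0:-2=+1→(0,2,2)*; h1:-1=-1→(2,1,2); h1:-2=+1→(2,0,2); h2:-1=-1→(2,2,1); h2:-2=+1→(2,2,0)
ply 2, O at (0,2,2) | h1:-1=-1→(0,1,2)*; h1:-2=-1→(0,0,2); h2:-1=-1→(0,2,1); h2:-2=-1→(0,2,0)
ply 3, X at (0,1,2) | h1:-1=-1→(0,0,2); h2:-1=+1→(0,1,1)*; h2:-2=-1→(0,1,0)
ply 4, O at (0,1,1) | h1:-1=-1→(0,0,1)*; h2:-1=-1→(0,1,0)
ply 5, X at (0,0,1) | h2:-1=+1→(0,0,0)*
ply 6: (0,0,0) is terminal -1 (O); from (2,2,2) depth 6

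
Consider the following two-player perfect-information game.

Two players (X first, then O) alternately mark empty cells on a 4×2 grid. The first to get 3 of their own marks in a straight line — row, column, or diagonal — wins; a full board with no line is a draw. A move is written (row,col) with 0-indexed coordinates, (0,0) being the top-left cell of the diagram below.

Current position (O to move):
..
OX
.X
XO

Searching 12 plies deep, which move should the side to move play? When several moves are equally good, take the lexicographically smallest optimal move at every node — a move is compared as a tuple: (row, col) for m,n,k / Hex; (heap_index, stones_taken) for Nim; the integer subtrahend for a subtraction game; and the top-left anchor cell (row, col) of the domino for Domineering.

O's best at [../OX/.X/XO]: (0,1)

ply 1, O at ../OX/.X/XO | (0,0)=-1→O./OX/.X/XO; (0,1)=+0→.O/OX/.X/XO*; (2,0)=-1→../OX/OX/XO
ply 2, X at .O/OX/.X/XO | (0,0)=+0→XO/OX/.X/XO*; (2,0)=+0→.O/OX/XX/XO
ply 3, O at XO/OX/.X/XO | (2,0)=+0→XO/OX/OX/XO*
ply 4: XO/OX/OX/XO is terminal +0 (X); from ../OX/.X/XO depth 12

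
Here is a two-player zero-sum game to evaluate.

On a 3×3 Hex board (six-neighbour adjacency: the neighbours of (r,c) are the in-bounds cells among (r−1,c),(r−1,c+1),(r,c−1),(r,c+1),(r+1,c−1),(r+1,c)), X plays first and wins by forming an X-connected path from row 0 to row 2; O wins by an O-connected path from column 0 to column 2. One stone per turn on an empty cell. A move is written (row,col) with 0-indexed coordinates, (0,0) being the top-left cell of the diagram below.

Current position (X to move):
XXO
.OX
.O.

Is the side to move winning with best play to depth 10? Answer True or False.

p1 X@[XXO/.OX/.O.]: (1,0)[XXO/XOX/.O.]-1* (2,0)[XXO/.OX/XO.]-1 (2,2)[XXO/.OX/.OX]-1
p2 O@[XXO/XOX/.O.]: (2,0)[XXO/XOX/OO.]+1* (2,2)[XXO/XOX/.OO]-1
p3 X@[XXO/XOX/OO.] terminal -1; root [XXO/.OX/.O.] d10

X winning at [XXO/.OX/.O.]: False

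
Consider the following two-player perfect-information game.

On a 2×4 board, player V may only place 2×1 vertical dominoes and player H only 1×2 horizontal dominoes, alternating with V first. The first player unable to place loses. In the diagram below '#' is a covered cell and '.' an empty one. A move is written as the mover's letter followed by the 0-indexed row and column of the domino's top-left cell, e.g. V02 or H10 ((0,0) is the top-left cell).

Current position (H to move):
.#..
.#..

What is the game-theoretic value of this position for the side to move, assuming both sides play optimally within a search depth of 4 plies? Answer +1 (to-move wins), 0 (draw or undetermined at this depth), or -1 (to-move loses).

[.#../.#..] H move#1: H02:+1/.###/.#..*, H12:+1/.#../.###
[.###/.#..] V move#2: V00:-1/####/##..*
[####/##..] H move#3: H12:+1/####/####*
[####/####] end (terminal -1, V#4); searched .#../.#.. to 4

value(.#../.#.., H) = +1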